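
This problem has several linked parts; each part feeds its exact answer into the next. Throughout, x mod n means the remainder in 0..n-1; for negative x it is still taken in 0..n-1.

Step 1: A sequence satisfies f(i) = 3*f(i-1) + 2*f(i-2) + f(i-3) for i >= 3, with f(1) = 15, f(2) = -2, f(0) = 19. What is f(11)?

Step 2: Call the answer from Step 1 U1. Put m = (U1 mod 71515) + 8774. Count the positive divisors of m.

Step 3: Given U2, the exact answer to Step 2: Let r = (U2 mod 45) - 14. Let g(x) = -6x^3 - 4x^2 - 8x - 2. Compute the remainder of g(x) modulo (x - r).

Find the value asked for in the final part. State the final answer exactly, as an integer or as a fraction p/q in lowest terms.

2878

Step 1: f(3) = 3*(-2) + 2*(15) + 1*(19) = 43; iterating: f(3)=43, f(4)=140, f(5)=504, f(6)=1835, f(7)=6653, f(8)=24133, f(9)=87540, f(10)=317539, f(11)=1151830; answer 1151830
Step 2: U1 = 1151830; m = 16364; 16364 = 2^2 * 4091; number of divisors = (2+1) * (1+1) = 6; answer 6
Step 3: U2 = 6; r = -8; remainder = value at the root: -6*(-8)^3 - 4*(-8)^2 - 8*(-8)^1 - 2 = (3072) + (-256) + (64) + (-2) = 2878; answer 2878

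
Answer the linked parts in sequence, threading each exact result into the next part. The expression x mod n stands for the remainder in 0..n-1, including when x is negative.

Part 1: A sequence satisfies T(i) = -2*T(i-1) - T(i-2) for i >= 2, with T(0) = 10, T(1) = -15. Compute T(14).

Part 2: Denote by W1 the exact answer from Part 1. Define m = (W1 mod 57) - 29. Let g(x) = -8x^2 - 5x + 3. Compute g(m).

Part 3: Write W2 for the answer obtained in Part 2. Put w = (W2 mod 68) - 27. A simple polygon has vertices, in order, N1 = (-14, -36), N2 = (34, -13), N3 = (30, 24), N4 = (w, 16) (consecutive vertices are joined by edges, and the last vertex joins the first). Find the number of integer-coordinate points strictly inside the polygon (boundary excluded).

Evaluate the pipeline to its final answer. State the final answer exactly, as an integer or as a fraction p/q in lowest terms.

1952

Part 1: T(2) = -2*(-15) - 1*(10) = 20; iterating: T(2)=20, T(3)=-25, T(4)=30, T(5)=-35, T(6)=40, T(7)=-45, T(8)=50, T(9)=-55, T(10)=60, T(11)=-65, T(12)=70, T(13)=-75, T(14)=80; answer 80
Part 2: W1 = 80; m = -6; -8*(-6)^2 - 5*(-6)^1 + 3 = (-288) + (30) + (3) = -255; answer -255
Part 3: W2 = -255; w = -10; cross terms: (-14*-13 - 34*-36)=1406, (34*24 - 30*-13)=1206, (30*16 - -10*24)=720, (-10*-36 - -14*16)=584; twice the area = |3916| = 3916; area = 1958; boundary points = 1 + 1 + 8 + 4 = 14; strictly interior points = area - boundary/2 + 1 = 1952; answer 1952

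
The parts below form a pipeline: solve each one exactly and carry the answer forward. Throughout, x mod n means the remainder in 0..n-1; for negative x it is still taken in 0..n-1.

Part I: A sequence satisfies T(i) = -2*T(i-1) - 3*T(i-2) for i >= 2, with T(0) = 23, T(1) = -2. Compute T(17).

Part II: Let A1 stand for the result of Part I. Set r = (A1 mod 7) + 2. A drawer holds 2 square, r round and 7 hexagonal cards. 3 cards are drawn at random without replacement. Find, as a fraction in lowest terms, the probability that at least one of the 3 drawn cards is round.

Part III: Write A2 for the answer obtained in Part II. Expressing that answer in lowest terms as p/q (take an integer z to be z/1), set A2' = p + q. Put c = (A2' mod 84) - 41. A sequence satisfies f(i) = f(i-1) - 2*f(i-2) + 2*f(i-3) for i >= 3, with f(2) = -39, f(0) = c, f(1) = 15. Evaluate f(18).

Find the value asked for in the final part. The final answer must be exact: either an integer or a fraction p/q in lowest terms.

-3609

Part I: T(2) = -2*(-2) - 3*(23) = -65; iterating: T(2)=-65, T(3)=136, T(4)=-77, T(5)=-254, T(6)=739, T(7)=-716, T(8)=-785, T(9)=3718, T(10)=-5081, T(11)=-992, T(12)=17227, T(13)=-31478, T(14)=11275, T(15)=71884, T(16)=-177593, T(17)=139534; answer 139534
Part II: A1 = 139534; r = 5; total draws C(14,3) = 364; complement C(9,3) = 84; favorable 364 - 84 = 280; P = 10/13; answer 10/13
Part III: A2 = 10/13; threaded value p + q = 23; c = -18; f(3) = 1*(-39) - 2*(15) + 2*(-18) = -105; iterating: f(3)=-105, f(4)=3, f(5)=135, f(6)=-81, f(7)=-345, f(8)=87, f(9)=615, f(10)=-249, f(11)=-1305, f(12)=423, f(13)=2535, f(14)=-921, f(15)=-5145, f(16)=1767, f(17)=10215, f(18)=-3609; answer -3609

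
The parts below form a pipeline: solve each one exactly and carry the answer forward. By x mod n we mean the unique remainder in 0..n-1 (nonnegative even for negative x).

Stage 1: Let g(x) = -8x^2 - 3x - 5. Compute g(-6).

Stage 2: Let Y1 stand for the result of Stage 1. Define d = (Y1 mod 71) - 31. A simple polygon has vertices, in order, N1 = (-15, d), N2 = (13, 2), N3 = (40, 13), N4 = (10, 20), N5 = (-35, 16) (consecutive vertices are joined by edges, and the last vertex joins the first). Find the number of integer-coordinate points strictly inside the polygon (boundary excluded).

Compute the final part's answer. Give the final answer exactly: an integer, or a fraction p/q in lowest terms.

1439

Stage 1: -8*(-6)^2 - 3*(-6)^1 - 5 = (-288) + (18) + (-5) = -275; answer -275
Stage 2: Y1 = -275; d = -22; cross terms: (-15*2 - 13*-22)=256, (13*13 - 40*2)=89, (40*20 - 10*13)=670, (10*16 - -35*20)=860, (-35*-22 - -15*16)=1010; twice the area = |2885| = 2885; area = 2885/2; boundary points = 4 + 1 + 1 + 1 + 2 = 9; strictly interior points = area - boundary/2 + 1 = 1439; answer 1439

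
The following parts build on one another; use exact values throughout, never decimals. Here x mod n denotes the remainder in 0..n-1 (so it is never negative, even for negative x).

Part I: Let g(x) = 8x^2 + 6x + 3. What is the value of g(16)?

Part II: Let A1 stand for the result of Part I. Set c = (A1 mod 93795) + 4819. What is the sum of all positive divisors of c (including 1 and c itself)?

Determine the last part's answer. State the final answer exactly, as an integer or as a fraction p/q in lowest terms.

15972

Part I: 8*(16)^2 + 6*(16)^1 + 3 = (2048) + (96) + (3) = 2147; answer 2147
Part II: A1 = 2147; c = 6966; 6966 = 2 * 3^4 * 43; sigma = (1 + 2) * (1 + 3 + 9 + 27 + 81) * (1 + 43) = 3 * 121 * 44 = 15972; answer 15972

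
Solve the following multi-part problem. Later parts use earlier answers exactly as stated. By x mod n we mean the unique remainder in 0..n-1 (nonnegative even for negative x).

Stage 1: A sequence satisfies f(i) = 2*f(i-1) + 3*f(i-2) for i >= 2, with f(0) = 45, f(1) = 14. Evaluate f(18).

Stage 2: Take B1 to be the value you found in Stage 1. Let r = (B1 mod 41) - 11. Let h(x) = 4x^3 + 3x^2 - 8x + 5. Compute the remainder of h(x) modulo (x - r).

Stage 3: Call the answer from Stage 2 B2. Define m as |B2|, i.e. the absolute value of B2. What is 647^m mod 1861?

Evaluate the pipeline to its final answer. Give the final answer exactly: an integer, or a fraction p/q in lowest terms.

1476

Stage 1: f(2) = 2*(14) + 3*(45) = 163; iterating: f(2)=163, f(3)=368, f(4)=1225, f(5)=3554, f(6)=10783, f(7)=32228, f(8)=96805, f(9)=290294, f(10)=871003, f(11)=2612888, f(12)=7838785, f(13)=23516234, f(14)=70548823, f(15)=211646348, f(16)=634939165, f(17)=1904817374, f(18)=5714452243; answer 5714452243
Stage 2: B1 = 5714452243; r = 29; remainder = value at the root: 4*(29)^3 + 3*(29)^2 - 8*(29)^1 + 5 = (97556) + (2523) + (-232) + (5) = 99852; answer 99852
Stage 3: B2 = 99852; m = 99852; squarings mod 1861: 647^1=647, 647^2=1745, 647^4=429, 647^8=1663, 647^16=123, 647^32=241, 647^64=390, 647^128=1359, 647^256=769, 647^512=1424, 647^1024=1147, 647^2048=1743, 647^4096=897, 647^8192=657, 647^16384=1758, 647^32768=1304, 647^65536=1323; 647^99852 = 647^4 * 647^8 * 647^512 * 647^1024 * 647^32768 * 647^65536 = 1476 (mod 1861); answer 1476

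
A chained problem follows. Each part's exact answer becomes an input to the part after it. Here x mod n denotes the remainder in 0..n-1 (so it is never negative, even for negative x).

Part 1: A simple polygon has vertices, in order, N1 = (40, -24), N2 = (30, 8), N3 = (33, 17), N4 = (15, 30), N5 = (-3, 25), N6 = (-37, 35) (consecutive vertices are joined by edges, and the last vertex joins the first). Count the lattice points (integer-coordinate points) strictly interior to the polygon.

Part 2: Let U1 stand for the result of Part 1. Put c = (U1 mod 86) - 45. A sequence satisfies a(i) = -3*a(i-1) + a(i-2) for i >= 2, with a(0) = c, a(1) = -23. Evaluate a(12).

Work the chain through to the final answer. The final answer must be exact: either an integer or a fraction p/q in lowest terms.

Part 1: cross terms: (40*8 - 30*-24)=1040, (30*17 - 33*8)=246, (33*30 - 15*17)=735, (15*25 - -3*30)=465, (-3*35 - -37*25)=820, (-37*-24 - 40*35)=-512; twice the area = |2794| = 2794; area = 1397; boundary points = 2 + 3 + 1 + 1 + 2 + 1 = 10; strictly interior points = area - boundary/2 + 1 = 1393; answer 1393
Part 2: U1 = 1393; c = -28; a(2) = -3*(-23) + 1*(-28) = 41; iterating: a(2)=41, a(3)=-146, a(4)=479, a(5)=-1583, a(6)=5228, a(7)=-17267, a(8)=57029, a(9)=-188354, a(10)=622091, a(11)=-2054627, a(12)=6785972; answer 6785972

6785972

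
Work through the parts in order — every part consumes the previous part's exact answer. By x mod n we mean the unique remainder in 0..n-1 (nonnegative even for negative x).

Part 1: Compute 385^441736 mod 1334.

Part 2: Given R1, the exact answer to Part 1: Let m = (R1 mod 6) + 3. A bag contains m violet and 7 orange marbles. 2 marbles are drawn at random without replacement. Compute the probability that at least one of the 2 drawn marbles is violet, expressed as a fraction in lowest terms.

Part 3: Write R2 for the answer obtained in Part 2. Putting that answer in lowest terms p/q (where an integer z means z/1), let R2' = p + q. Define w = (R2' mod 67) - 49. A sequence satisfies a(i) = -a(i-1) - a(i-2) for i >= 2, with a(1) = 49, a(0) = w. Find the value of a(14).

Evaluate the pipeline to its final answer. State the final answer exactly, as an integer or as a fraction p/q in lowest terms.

-22

Part 1: squarings mod 1334: 385^1=385, 385^2=151, 385^4=123, 385^8=455, 385^16=255, 385^32=993, 385^64=223, 385^128=371, 385^256=239, 385^512=1093, 385^1024=719, 385^2048=703, 385^4096=629, 385^8192=777, 385^16384=761, 385^32768=165, 385^65536=545, 385^131072=877, 385^262144=745; 385^441736 = 385^8 * 385^128 * 385^256 * 385^1024 * 385^2048 * 385^4096 * 385^8192 * 385^32768 * 385^131072 * 385^262144 = 223 (mod 1334); answer 223
Part 2: R1 = 223; m = 4; total draws C(11,2) = 55; complement C(7,2) = 21; favorable 55 - 21 = 34; P = 34/55; answer 34/55
Part 3: R2 = 34/55; threaded value p + q = 89; w = -27; a(2) = -1*(49) - 1*(-27) = -22; iterating: a(2)=-22, a(3)=-27, a(4)=49, a(5)=-22, a(6)=-27, a(7)=49, a(8)=-22, a(9)=-27, a(10)=49, a(11)=-22, a(12)=-27, a(13)=49, a(14)=-22; answer -22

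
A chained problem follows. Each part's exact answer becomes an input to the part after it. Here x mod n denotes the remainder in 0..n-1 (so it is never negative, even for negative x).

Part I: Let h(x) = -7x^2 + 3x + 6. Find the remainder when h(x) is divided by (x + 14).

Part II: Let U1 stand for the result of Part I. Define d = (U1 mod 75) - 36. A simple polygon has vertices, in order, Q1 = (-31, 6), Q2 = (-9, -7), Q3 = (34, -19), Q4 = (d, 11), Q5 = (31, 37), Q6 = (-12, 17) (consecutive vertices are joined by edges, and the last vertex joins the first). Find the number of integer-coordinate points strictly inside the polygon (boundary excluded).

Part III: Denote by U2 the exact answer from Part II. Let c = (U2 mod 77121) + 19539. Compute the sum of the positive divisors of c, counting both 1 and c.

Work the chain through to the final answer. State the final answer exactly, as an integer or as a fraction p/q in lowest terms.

30114

Part I: remainder = value at the root: -7*(-14)^2 + 3*(-14)^1 + 6 = (-1372) + (-42) + (6) = -1408; answer -1408
Part II: U1 = -1408; d = -19; cross terms: (-31*-7 - -9*6)=271, (-9*-19 - 34*-7)=409, (34*11 - -19*-19)=13, (-19*37 - 31*11)=-1044, (31*17 - -12*37)=971, (-12*6 - -31*17)=455; twice the area = |1075| = 1075; area = 1075/2; boundary points = 1 + 1 + 1 + 2 + 1 + 1 = 7; strictly interior points = area - boundary/2 + 1 = 535; answer 535
Part III: U2 = 535; c = 20074; 20074 = 2 * 10037; sigma = (1 + 2) * (1 + 10037) = 3 * 10038 = 30114; answer 30114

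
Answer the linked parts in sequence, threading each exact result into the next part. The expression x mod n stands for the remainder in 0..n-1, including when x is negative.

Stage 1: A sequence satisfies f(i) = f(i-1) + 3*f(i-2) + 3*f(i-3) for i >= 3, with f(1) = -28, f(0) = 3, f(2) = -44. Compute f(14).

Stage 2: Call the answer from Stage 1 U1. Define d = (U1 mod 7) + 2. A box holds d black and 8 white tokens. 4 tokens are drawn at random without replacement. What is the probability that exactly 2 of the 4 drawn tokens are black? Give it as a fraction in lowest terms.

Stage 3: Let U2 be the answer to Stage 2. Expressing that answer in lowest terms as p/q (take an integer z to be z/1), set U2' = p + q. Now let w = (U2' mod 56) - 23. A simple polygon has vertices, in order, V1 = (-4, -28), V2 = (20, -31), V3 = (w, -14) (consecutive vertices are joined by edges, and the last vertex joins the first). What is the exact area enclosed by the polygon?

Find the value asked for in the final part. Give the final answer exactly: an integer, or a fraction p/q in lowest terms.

Stage 1: f(3) = 1*(-44) + 3*(-28) + 3*(3) = -119; iterating: f(3)=-119, f(4)=-335, f(5)=-824, f(6)=-2186, f(7)=-5663, f(8)=-14693, f(9)=-38240, f(10)=-99308, f(11)=-258107, f(12)=-670751, f(13)=-1742996, f(14)=-4529570; answer -4529570
Stage 2: U1 = -4529570; d = 6; total draws C(14,4) = 1001; favorable C(6,2)*C(8,2) = 420; P = 60/143; answer 60/143
Stage 3: U2 = 60/143; threaded value p + q = 203; w = 12; cross terms: (-4*-31 - 20*-28)=684, (20*-14 - 12*-31)=92, (12*-28 - -4*-14)=-392; twice the area = |384| = 384; area = 192; answer 192

192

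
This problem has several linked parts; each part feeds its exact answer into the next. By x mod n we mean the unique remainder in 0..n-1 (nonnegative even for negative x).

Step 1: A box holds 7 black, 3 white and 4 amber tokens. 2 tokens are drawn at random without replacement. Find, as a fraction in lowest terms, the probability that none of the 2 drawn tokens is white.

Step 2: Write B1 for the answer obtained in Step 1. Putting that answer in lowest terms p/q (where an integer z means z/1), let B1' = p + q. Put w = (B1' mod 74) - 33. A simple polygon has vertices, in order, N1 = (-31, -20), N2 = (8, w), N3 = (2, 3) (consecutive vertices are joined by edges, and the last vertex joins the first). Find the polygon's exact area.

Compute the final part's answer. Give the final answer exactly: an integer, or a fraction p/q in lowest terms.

Step 1: total draws C(14,2) = 91; favorable C(11,2) = 55; P = 55/91; answer 55/91
Step 2: B1 = 55/91; threaded value p + q = 146; w = 39; cross terms: (-31*39 - 8*-20)=-1049, (8*3 - 2*39)=-54, (2*-20 - -31*3)=53; twice the area = |-1050| = 1050; area = 525; answer 525

525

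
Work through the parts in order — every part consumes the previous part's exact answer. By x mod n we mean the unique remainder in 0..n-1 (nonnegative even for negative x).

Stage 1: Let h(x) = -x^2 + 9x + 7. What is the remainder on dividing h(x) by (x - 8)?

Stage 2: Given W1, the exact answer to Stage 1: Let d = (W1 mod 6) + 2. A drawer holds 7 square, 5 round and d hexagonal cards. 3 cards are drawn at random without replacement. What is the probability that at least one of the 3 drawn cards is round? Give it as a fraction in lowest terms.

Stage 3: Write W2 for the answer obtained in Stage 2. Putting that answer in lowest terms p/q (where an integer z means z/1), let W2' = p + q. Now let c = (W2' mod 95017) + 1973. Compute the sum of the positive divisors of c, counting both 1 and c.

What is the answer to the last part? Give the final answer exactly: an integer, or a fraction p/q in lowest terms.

4320

Stage 1: remainder = value at the root: -1*(8)^2 + 9*(8)^1 + 7 = (-64) + (72) + (7) = 15; answer 15
Stage 2: W1 = 15; d = 5; total draws C(17,3) = 680; complement C(12,3) = 220; favorable 680 - 220 = 460; P = 23/34; answer 23/34
Stage 3: W2 = 23/34; threaded value p + q = 57; c = 2030; 2030 = 2 * 5 * 7 * 29; sigma = (1 + 2) * (1 + 5) * (1 + 7) * (1 + 29) = 3 * 6 * 8 * 30 = 4320; answer 4320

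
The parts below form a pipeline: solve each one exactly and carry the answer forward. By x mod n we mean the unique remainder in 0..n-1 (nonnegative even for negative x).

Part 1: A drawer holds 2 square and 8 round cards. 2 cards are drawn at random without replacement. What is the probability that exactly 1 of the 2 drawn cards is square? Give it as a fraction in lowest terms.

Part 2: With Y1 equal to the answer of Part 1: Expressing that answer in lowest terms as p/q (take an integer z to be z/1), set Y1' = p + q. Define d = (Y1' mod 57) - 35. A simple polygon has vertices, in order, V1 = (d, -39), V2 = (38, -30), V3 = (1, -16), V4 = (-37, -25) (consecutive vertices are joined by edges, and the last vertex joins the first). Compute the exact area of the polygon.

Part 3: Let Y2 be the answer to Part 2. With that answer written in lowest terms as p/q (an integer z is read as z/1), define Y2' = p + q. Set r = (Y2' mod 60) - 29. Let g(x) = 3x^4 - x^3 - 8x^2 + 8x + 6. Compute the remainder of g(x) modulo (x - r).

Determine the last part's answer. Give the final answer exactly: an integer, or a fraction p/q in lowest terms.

Part 1: total draws C(10,2) = 45; favorable C(2,1)*C(8,1) = 16; P = 16/45; answer 16/45
Part 2: Y1 = 16/45; threaded value p + q = 61; d = -31; cross terms: (-31*-30 - 38*-39)=2412, (38*-16 - 1*-30)=-578, (1*-25 - -37*-16)=-617, (-37*-39 - -31*-25)=668; twice the area = |1885| = 1885; area = 1885/2; answer 1885/2
Part 3: Y2 = 1885/2; threaded value p + q = 1887; r = -2; remainder = value at the root: 3*(-2)^4 - 1*(-2)^3 - 8*(-2)^2 + 8*(-2)^1 + 6 = (48) + (8) + (-32) + (-16) + (6) = 14; answer 14

14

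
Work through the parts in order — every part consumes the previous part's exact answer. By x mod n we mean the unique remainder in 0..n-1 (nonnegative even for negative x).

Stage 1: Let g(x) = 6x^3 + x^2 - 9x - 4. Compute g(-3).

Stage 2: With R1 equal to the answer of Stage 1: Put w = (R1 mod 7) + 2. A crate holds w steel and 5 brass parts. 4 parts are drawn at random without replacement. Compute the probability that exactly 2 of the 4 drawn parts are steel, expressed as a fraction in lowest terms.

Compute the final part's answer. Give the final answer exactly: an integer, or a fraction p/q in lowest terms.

Stage 1: 6*(-3)^3 + 1*(-3)^2 - 9*(-3)^1 - 4 = (-162) + (9) + (27) + (-4) = -130; answer -130
Stage 2: R1 = -130; w = 5; total draws C(10,4) = 210; favorable C(5,2)*C(5,2) = 100; P = 10/21; answer 10/21

10/21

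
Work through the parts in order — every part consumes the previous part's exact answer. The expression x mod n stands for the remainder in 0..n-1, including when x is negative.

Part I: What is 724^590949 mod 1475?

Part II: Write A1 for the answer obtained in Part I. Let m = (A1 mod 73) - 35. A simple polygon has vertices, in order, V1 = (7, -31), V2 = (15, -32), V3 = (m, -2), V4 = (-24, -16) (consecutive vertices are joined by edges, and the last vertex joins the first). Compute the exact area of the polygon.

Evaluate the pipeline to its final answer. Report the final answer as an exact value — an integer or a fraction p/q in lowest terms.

Part I: squarings mod 1475: 724^1=724, 724^2=551, 724^4=1226, 724^8=51, 724^16=1126, 724^32=851, 724^64=1451, 724^128=576, 724^256=1376, 724^512=951, 724^1024=226, 724^2048=926, 724^4096=501, 724^8192=251, 724^16384=1051, 724^32768=1301, 724^65536=776, 724^131072=376, 724^262144=1251, 724^524288=26; 724^590949 = 724^1 * 724^4 * 724^32 * 724^64 * 724^1024 * 724^65536 * 724^524288 = 949 (mod 1475); answer 949
Part II: A1 = 949; m = -35; cross terms: (7*-32 - 15*-31)=241, (15*-2 - -35*-32)=-1150, (-35*-16 - -24*-2)=512, (-24*-31 - 7*-16)=856; twice the area = |459| = 459; area = 459/2; answer 459/2

459/2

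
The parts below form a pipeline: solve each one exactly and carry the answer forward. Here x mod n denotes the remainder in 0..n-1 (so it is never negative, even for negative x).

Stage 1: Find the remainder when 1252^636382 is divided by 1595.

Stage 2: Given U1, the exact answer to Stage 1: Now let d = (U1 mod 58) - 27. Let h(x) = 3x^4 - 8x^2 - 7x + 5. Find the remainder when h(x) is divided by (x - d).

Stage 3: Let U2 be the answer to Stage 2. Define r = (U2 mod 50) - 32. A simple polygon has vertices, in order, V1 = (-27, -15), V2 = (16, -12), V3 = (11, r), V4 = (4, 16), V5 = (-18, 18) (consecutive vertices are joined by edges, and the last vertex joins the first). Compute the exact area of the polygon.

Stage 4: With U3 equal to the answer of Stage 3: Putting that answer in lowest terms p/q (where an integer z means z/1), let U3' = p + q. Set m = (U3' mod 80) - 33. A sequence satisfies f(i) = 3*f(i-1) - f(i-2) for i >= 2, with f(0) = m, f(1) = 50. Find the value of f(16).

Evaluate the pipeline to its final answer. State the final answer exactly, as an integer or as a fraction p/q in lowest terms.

Stage 1: squarings mod 1595: 1252^1=1252, 1252^2=1214, 1252^4=16, 1252^8=256, 1252^16=141, 1252^32=741, 1252^64=401, 1252^128=1301, 1252^256=306, 1252^512=1126, 1252^1024=1446, 1252^2048=1466, 1252^4096=691, 1252^8192=576, 1252^16384=16, 1252^32768=256, 1252^65536=141, 1252^131072=741, 1252^262144=401, 1252^524288=1301; 1252^636382 = 1252^2 * 1252^4 * 1252^8 * 1252^16 * 1252^64 * 1252^128 * 1252^256 * 1252^1024 * 1252^4096 * 1252^8192 * 1252^32768 * 1252^65536 * 1252^524288 = 1544 (mod 1595); answer 1544
Stage 2: U1 = 1544; d = 9; remainder = value at the root: 3*(9)^4 - 8*(9)^2 - 7*(9)^1 + 5 = (19683) + (-648) + (-63) + (5) = 18977; answer 18977
Stage 3: U2 = 18977; r = -5; cross terms: (-27*-12 - 16*-15)=564, (16*-5 - 11*-12)=52, (11*16 - 4*-5)=196, (4*18 - -18*16)=360, (-18*-15 - -27*18)=756; twice the area = |1928| = 1928; area = 964; answer 964
Stage 4: U3 = 964; threaded value p + q = 965; m = -28; f(2) = 3*(50) - 1*(-28) = 178; iterating: f(2)=178, f(3)=484, f(4)=1274, f(5)=3338, f(6)=8740, f(7)=22882, f(8)=59906, f(9)=156836, f(10)=410602, f(11)=1074970, f(12)=2814308, f(13)=7367954, f(14)=19289554, f(15)=50500708, f(16)=132212570; answer 132212570

132212570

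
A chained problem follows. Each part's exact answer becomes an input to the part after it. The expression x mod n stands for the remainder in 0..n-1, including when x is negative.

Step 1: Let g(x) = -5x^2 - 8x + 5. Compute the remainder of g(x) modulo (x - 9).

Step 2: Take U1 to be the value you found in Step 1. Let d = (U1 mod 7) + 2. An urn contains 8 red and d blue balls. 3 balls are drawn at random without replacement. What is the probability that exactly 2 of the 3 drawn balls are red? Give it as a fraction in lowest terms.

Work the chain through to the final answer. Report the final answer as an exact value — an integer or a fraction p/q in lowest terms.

Step 1: remainder = value at the root: -5*(9)^2 - 8*(9)^1 + 5 = (-405) + (-72) + (5) = -472; answer -472
Step 2: U1 = -472; d = 6; total draws C(14,3) = 364; favorable C(8,2)*C(6,1) = 168; P = 6/13; answer 6/13

6/13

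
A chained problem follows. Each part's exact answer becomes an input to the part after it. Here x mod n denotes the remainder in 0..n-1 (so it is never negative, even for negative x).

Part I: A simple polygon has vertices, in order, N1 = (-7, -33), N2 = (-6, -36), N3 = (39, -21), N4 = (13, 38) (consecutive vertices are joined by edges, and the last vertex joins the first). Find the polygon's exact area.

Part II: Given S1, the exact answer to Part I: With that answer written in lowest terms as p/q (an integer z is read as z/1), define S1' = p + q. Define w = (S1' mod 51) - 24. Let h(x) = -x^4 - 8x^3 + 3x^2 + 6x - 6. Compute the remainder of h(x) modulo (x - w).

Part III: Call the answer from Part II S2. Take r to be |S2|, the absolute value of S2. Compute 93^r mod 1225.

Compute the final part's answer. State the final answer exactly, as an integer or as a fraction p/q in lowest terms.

949

Part I: cross terms: (-7*-36 - -6*-33)=54, (-6*-21 - 39*-36)=1530, (39*38 - 13*-21)=1755, (13*-33 - -7*38)=-163; twice the area = |3176| = 3176; area = 1588; answer 1588
Part II: S1 = 1588; threaded value p + q = 1589; w = -16; remainder = value at the root: -1*(-16)^4 - 8*(-16)^3 + 3*(-16)^2 + 6*(-16)^1 - 6 = (-65536) + (32768) + (768) + (-96) + (-6) = -32102; answer -32102
Part III: S2 = -32102; r = 32102; squarings mod 1225: 93^1=93, 93^2=74, 93^4=576, 93^8=1026, 93^16=401, 93^32=326, 93^64=926, 93^128=1201, 93^256=576, 93^512=1026, 93^1024=401, 93^2048=326, 93^4096=926, 93^8192=1201, 93^16384=576; 93^32102 = 93^2 * 93^4 * 93^32 * 93^64 * 93^256 * 93^1024 * 93^2048 * 93^4096 * 93^8192 * 93^16384 = 949 (mod 1225); answer 949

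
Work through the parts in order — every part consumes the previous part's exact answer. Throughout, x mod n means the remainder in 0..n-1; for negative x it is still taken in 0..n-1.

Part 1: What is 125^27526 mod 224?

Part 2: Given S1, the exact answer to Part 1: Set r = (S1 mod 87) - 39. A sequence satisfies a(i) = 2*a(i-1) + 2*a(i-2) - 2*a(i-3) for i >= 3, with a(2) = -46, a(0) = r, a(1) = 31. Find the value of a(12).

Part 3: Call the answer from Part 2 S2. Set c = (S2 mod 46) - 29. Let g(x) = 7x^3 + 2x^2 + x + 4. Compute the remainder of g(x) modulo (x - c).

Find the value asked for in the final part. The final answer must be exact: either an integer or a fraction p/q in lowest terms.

Part 1: squarings mod 224: 125^1=125, 125^2=169, 125^4=113, 125^8=1, 125^16=1, 125^32=1, 125^64=1, 125^128=1, 125^256=1, 125^512=1, 125^1024=1, 125^2048=1, 125^4096=1, 125^8192=1, 125^16384=1; 125^27526 = 125^2 * 125^4 * 125^128 * 125^256 * 125^512 * 125^2048 * 125^8192 * 125^16384 = 57 (mod 224); answer 57
Part 2: S1 = 57; r = 18; a(3) = 2*(-46) + 2*(31) - 2*(18) = -66; iterating: a(3)=-66, a(4)=-286, a(5)=-612, a(6)=-1664, a(7)=-3980, a(8)=-10064, a(9)=-24760, a(10)=-61688, a(11)=-152768, a(12)=-379392; answer -379392
Part 3: S2 = -379392; c = -13; remainder = value at the root: 7*(-13)^3 + 2*(-13)^2 + 1*(-13)^1 + 4 = (-15379) + (338) + (-13) + (4) = -15050; answer -15050

-15050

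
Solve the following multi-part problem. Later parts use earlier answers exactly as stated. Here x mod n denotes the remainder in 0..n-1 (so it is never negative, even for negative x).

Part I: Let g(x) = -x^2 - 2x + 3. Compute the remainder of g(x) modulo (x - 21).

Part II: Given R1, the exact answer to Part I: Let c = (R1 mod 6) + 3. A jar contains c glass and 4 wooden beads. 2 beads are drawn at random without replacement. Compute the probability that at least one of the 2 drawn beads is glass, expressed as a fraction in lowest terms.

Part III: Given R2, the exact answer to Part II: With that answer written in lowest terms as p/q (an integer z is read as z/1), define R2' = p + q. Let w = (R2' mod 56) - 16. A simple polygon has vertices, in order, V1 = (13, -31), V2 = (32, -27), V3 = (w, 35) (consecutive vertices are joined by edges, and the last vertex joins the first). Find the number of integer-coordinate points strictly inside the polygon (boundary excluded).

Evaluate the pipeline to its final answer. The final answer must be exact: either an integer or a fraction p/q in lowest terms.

660

Part I: remainder = value at the root: -1*(21)^2 - 2*(21)^1 + 3 = (-441) + (-42) + (3) = -480; answer -480
Part II: R1 = -480; c = 3; total draws C(7,2) = 21; complement C(4,2) = 6; favorable 21 - 6 = 15; P = 5/7; answer 5/7
Part III: R2 = 5/7; threaded value p + q = 12; w = -4; cross terms: (13*-27 - 32*-31)=641, (32*35 - -4*-27)=1012, (-4*-31 - 13*35)=-331; twice the area = |1322| = 1322; area = 661; boundary points = 1 + 2 + 1 = 4; strictly interior points = area - boundary/2 + 1 = 660; answer 660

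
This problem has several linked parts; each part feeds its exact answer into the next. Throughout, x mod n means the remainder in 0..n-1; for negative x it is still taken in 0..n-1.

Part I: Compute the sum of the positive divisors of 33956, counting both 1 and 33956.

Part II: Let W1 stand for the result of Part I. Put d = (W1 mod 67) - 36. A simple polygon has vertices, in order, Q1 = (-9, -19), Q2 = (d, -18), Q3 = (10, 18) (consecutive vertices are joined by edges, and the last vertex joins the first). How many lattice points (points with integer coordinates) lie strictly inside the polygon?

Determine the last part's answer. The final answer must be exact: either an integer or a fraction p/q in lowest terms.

228

Part I: 33956 = 2^2 * 13 * 653; sigma = (1 + 2 + 4) * (1 + 13) * (1 + 653) = 7 * 14 * 654 = 64092; answer 64092
Part II: W1 = 64092; d = 4; cross terms: (-9*-18 - 4*-19)=238, (4*18 - 10*-18)=252, (10*-19 - -9*18)=-28; twice the area = |462| = 462; area = 231; boundary points = 1 + 6 + 1 = 8; strictly interior points = area - boundary/2 + 1 = 228; answer 228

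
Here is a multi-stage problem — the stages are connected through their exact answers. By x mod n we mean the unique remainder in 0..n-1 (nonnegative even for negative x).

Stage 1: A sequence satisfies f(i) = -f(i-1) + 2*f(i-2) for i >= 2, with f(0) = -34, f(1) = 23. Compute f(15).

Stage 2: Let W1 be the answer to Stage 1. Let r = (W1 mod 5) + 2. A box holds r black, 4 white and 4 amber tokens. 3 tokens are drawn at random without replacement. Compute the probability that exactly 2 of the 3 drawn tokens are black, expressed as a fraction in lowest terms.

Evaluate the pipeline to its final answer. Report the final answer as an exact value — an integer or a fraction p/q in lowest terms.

Stage 1: f(2) = -1*(23) + 2*(-34) = -91; iterating: f(2)=-91, f(3)=137, f(4)=-319, f(5)=593, f(6)=-1231, f(7)=2417, f(8)=-4879, f(9)=9713, f(10)=-19471, f(11)=38897, f(12)=-77839, f(13)=155633, f(14)=-311311, f(15)=622577; answer 622577
Stage 2: W1 = 622577; r = 4; total draws C(12,3) = 220; favorable C(4,2)*C(8,1) = 48; P = 12/55; answer 12/55

12/55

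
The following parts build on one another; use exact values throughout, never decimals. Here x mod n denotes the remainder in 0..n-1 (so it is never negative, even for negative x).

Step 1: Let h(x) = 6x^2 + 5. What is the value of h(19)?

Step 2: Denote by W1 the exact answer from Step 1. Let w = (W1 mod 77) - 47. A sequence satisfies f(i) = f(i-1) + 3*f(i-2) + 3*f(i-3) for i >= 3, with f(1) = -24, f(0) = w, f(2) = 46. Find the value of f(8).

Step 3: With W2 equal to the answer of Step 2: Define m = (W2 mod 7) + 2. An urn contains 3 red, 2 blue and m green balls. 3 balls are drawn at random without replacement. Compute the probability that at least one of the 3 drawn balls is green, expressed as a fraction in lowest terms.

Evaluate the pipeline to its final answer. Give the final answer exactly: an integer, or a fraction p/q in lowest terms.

23/28

Step 1: 6*(19)^2 + 5 = (2166) + (5) = 2171; answer 2171
Step 2: W1 = 2171; w = -32; f(3) = 1*(46) + 3*(-24) + 3*(-32) = -122; iterating: f(3)=-122, f(4)=-56, f(5)=-284, f(6)=-818, f(7)=-1838, f(8)=-5144; answer -5144
Step 3: W2 = -5144; m = 3; total draws C(8,3) = 56; complement C(5,3) = 10; favorable 56 - 10 = 46; P = 23/28; answer 23/28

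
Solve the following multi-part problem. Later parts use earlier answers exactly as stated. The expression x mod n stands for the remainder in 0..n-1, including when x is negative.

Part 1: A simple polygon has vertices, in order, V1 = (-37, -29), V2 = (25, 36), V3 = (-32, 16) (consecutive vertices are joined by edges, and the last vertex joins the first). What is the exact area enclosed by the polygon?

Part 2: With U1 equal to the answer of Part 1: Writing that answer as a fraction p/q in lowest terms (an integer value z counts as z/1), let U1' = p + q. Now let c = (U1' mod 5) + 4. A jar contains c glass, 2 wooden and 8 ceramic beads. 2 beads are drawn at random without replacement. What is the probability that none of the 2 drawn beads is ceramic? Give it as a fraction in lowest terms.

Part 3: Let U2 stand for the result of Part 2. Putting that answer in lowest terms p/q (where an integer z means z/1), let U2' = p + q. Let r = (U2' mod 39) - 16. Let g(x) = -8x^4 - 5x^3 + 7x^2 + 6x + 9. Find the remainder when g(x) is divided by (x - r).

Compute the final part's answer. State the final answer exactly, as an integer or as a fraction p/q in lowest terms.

-1598931

Part 1: cross terms: (-37*36 - 25*-29)=-607, (25*16 - -32*36)=1552, (-32*-29 - -37*16)=1520; twice the area = |2465| = 2465; area = 2465/2; answer 2465/2
Part 2: U1 = 2465/2; threaded value p + q = 2467; c = 6; total draws C(16,2) = 120; favorable C(8,2) = 28; P = 7/30; answer 7/30
Part 3: U2 = 7/30; threaded value p + q = 37; r = 21; remainder = value at the root: -8*(21)^4 - 5*(21)^3 + 7*(21)^2 + 6*(21)^1 + 9 = (-1555848) + (-46305) + (3087) + (126) + (9) = -1598931; answer -1598931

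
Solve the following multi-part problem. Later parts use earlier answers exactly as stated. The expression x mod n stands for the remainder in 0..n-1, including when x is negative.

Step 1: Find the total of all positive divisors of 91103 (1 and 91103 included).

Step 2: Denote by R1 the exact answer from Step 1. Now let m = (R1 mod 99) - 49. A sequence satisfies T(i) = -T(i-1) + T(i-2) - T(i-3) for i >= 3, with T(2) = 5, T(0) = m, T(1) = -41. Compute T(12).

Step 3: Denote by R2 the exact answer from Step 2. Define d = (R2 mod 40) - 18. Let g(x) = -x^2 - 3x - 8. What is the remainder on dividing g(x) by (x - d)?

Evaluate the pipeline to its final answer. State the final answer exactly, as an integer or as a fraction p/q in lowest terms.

Step 1: 91103 = 17 * 23 * 233; sigma = (1 + 17) * (1 + 23) * (1 + 233) = 18 * 24 * 234 = 101088; answer 101088
Step 2: R1 = 101088; m = -40; T(3) = -1*(5) + 1*(-41) - 1*(-40) = -6; iterating: T(3)=-6, T(4)=52, T(5)=-63, T(6)=121, T(7)=-236, T(8)=420, T(9)=-777, T(10)=1433, T(11)=-2630, T(12)=4840; answer 4840
Step 3: R2 = 4840; d = -18; remainder = value at the root: -1*(-18)^2 - 3*(-18)^1 - 8 = (-324) + (54) + (-8) = -278; answer -278

-278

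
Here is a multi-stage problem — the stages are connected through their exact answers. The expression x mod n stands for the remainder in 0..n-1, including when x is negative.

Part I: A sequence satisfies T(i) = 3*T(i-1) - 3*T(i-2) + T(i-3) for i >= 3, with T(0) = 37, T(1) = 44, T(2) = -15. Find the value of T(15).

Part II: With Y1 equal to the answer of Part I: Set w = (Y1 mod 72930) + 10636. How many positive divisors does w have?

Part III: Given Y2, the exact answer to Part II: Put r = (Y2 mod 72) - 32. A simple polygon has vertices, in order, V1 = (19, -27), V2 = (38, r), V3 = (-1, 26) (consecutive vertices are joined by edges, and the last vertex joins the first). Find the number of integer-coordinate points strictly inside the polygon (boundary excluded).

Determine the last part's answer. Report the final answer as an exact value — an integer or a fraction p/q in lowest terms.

Part I: T(3) = 3*(-15) - 3*(44) + 1*(37) = -140; iterating: T(3)=-140, T(4)=-331, T(5)=-588, T(6)=-911, T(7)=-1300, T(8)=-1755, T(9)=-2276, T(10)=-2863, T(11)=-3516, T(12)=-4235, T(13)=-5020, T(14)=-5871, T(15)=-6788; answer -6788
Part II: Y1 = -6788; w = 76778; 76778 = 2 * 13 * 2953; number of divisors = (1+1) * (1+1) * (1+1) = 8; answer 8
Part III: Y2 = 8; r = -24; cross terms: (19*-24 - 38*-27)=570, (38*26 - -1*-24)=964, (-1*-27 - 19*26)=-467; twice the area = |1067| = 1067; area = 1067/2; boundary points = 1 + 1 + 1 = 3; strictly interior points = area - boundary/2 + 1 = 533; answer 533

533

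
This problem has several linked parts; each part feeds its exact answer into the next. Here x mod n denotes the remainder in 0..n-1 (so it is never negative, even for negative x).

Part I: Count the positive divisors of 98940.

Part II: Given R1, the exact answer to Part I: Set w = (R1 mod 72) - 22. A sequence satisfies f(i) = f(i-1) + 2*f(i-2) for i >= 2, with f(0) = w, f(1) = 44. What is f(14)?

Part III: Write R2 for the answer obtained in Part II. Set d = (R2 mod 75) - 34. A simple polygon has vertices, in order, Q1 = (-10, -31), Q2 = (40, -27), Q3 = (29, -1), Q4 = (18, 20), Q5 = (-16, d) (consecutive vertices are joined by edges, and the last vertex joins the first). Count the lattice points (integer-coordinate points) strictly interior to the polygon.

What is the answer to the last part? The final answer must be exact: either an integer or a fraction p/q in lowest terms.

Part I: 98940 = 2^2 * 3 * 5 * 17 * 97; number of divisors = (2+1) * (1+1) * (1+1) * (1+1) * (1+1) = 48; answer 48
Part II: R1 = 48; w = 26; f(2) = 1*(44) + 2*(26) = 96; iterating: f(2)=96, f(3)=184, f(4)=376, f(5)=744, f(6)=1496, f(7)=2984, f(8)=5976, f(9)=11944, f(10)=23896, f(11)=47784, f(12)=95576, f(13)=191144, f(14)=382296; answer 382296
Part III: R2 = 382296; d = -13; cross terms: (-10*-27 - 40*-31)=1510, (40*-1 - 29*-27)=743, (29*20 - 18*-1)=598, (18*-13 - -16*20)=86, (-16*-31 - -10*-13)=366; twice the area = |3303| = 3303; area = 3303/2; boundary points = 2 + 1 + 1 + 1 + 6 = 11; strictly interior points = area - boundary/2 + 1 = 1647; answer 1647

1647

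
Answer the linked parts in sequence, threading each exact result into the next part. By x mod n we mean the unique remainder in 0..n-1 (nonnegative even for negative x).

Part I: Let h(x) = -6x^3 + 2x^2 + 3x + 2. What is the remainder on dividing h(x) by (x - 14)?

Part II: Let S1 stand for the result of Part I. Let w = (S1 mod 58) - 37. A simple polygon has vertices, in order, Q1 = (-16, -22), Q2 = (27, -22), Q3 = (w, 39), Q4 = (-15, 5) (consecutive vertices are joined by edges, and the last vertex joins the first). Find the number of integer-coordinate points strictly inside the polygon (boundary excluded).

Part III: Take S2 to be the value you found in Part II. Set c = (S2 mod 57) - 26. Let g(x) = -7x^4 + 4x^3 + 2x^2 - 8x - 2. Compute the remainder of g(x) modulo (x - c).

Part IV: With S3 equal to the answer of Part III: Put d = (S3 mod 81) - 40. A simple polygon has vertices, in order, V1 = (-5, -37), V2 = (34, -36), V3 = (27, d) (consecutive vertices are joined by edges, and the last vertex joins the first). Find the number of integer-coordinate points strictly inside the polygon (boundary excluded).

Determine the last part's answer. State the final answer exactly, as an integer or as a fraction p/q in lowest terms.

880

Part I: remainder = value at the root: -6*(14)^3 + 2*(14)^2 + 3*(14)^1 + 2 = (-16464) + (392) + (42) + (2) = -16028; answer -16028
Part II: S1 = -16028; w = 1; cross terms: (-16*-22 - 27*-22)=946, (27*39 - 1*-22)=1075, (1*5 - -15*39)=590, (-15*-22 - -16*5)=410; twice the area = |3021| = 3021; area = 3021/2; boundary points = 43 + 1 + 2 + 1 = 47; strictly interior points = area - boundary/2 + 1 = 1488; answer 1488
Part III: S2 = 1488; c = -20; remainder = value at the root: -7*(-20)^4 + 4*(-20)^3 + 2*(-20)^2 - 8*(-20)^1 - 2 = (-1120000) + (-32000) + (800) + (160) + (-2) = -1151042; answer -1151042
Part IV: S3 = -1151042; d = 9; cross terms: (-5*-36 - 34*-37)=1438, (34*9 - 27*-36)=1278, (27*-37 - -5*9)=-954; twice the area = |1762| = 1762; area = 881; boundary points = 1 + 1 + 2 = 4; strictly interior points = area - boundary/2 + 1 = 880; answer 880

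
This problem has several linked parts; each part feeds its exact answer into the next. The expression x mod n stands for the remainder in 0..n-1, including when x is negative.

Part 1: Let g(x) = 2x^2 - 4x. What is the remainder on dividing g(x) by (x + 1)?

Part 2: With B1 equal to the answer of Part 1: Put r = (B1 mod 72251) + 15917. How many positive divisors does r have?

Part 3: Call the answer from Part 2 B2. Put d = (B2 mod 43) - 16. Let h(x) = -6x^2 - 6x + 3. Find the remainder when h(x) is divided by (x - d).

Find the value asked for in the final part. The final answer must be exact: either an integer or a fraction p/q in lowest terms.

-1089

Part 1: remainder = value at the root: 2*(-1)^2 - 4*(-1)^1 = (2) + (4) = 6; answer 6
Part 2: B1 = 6; r = 15923; 15923 is prime, so its only divisors are 1 and 15923; count = 2; answer 2
Part 3: B2 = 2; d = -14; remainder = value at the root: -6*(-14)^2 - 6*(-14)^1 + 3 = (-1176) + (84) + (3) = -1089; answer -1089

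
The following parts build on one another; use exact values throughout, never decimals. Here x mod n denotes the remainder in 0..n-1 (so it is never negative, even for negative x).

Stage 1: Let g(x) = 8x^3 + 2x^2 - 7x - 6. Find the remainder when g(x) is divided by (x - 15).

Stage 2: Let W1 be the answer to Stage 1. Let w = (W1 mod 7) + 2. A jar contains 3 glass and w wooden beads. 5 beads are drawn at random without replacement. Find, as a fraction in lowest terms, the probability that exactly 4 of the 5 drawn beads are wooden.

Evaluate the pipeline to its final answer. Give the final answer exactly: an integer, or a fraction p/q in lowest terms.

5/14

Stage 1: remainder = value at the root: 8*(15)^3 + 2*(15)^2 - 7*(15)^1 - 6 = (27000) + (450) + (-105) + (-6) = 27339; answer 27339
Stage 2: W1 = 27339; w = 6; total draws C(9,5) = 126; favorable C(6,4)*C(3,1) = 45; P = 5/14; answer 5/14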